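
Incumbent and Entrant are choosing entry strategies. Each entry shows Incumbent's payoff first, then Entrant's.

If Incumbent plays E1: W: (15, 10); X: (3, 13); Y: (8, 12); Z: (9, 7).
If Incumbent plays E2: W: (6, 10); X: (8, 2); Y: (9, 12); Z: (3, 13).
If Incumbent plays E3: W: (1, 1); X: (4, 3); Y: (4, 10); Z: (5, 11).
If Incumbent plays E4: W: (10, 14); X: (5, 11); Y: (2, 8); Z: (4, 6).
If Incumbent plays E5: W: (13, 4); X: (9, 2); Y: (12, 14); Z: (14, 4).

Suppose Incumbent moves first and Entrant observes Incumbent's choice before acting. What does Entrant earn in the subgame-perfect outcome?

Entrant best-responds to each possible Incumbent move:
- E1: Entrant compares 10, 13, 12, 7 and picks X; Incumbent would get 3.
- E2: Entrant compares 10, 2, 12, 13 and picks Z; Incumbent would get 3.
- E3: Entrant compares 1, 3, 10, 11 and picks Z; Incumbent would get 5.
- E4: Entrant compares 14, 11, 8, 6 and picks W; Incumbent would get 10.
- E5: Entrant compares 4, 2, 14, 4 and picks Y; Incumbent would get 12.
Among 3, 3, 5, 10, 12, the best is 12 at E5. Subgame-perfect outcome: (E5, Y) with payoffs (12, 14).

14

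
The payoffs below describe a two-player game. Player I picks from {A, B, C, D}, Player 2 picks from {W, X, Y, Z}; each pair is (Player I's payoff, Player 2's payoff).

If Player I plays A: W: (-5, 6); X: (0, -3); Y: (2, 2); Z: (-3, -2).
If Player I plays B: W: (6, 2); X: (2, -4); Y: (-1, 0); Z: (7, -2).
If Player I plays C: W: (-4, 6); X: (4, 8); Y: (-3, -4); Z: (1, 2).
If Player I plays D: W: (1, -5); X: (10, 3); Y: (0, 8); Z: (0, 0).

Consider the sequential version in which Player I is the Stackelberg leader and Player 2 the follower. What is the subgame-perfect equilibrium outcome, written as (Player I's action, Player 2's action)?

(B, W)

Backward induction with Player I moving first.
- A: Player 2 compares 6, -3, 2, -2 and picks W; Player I would get -5.
- B: Player 2 compares 2, -4, 0, -2 and picks W; Player I would get 6.
- C: Player 2 compares 6, 8, -4, 2 and picks X; Player I would get 4.
- D: Player 2 compares -5, 3, 8, 0 and picks Y; Player I would get 0.
Player I's induced payoffs are -5, 6, 4, 0, so Player I commits to B. Subgame-perfect outcome: (B, W) with payoffs (6, 2).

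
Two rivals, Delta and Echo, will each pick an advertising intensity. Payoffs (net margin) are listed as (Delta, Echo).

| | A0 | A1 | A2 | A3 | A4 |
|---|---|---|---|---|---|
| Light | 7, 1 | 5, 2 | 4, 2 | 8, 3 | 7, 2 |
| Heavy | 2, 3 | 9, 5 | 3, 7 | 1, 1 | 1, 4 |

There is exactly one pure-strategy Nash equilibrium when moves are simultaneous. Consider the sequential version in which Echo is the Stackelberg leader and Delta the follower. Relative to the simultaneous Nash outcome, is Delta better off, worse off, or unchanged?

better off

Work backward from Delta's decision.
- A0 → Delta plays Light (best of 7, 2); Echo gets 1.
- A1 → Delta plays Heavy (best of 5, 9); Echo gets 5.
- A2 → Delta plays Light (best of 4, 3); Echo gets 2.
- A3 → Delta plays Light (best of 8, 1); Echo gets 3.
- A4 → Delta plays Light (best of 7, 1); Echo gets 2.
Echo's induced payoffs are 1, 5, 2, 3, 2, so Echo commits to A1. Subgame-perfect outcome: (Heavy, A1) with payoffs (9, 5).
Under simultaneous play:
Delta's best replies: A0→Light; A1→Heavy; A2→Light; A3→Light; A4→Light.
Echo's best replies: Light→A3; Heavy→A2.
The unique mutual best reply is (Light, A3), giving (8, 3).
Delta earns 9 sequentially versus 8 at the Nash outcome: better off.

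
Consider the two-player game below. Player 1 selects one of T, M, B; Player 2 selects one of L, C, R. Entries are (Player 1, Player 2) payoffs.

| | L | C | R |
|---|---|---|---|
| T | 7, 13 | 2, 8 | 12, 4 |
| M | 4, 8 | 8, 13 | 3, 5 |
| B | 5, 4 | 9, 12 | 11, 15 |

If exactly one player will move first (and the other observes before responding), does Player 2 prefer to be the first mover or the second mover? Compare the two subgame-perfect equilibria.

second

If Player 1 leads: Player 2's best replies are T→L, M→C, B→R; Player 1's induced payoffs 7, 8, 11; outcome (B, R), payoffs (11, 15).
If Player 2 leads: Player 1's best replies are L→T, C→B, R→T; Player 2's induced payoffs 13, 12, 4; outcome (T, L), payoffs (7, 13).
Player 2 gets 13 moving first and 15 moving second, so Player 2 prefers to move second.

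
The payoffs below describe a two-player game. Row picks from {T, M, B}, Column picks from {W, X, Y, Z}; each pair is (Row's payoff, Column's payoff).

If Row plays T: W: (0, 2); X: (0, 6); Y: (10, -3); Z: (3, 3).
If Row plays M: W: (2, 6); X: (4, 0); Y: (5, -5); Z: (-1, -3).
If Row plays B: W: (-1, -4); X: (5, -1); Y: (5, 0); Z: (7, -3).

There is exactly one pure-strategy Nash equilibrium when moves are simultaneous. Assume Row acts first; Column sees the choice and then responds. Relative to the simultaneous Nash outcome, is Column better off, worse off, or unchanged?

Backward induction with Row moving first.
- T: BR = X, leader payoff 0.
- M: BR = W, leader payoff 2.
- B: BR = Y, leader payoff 5.
Row's induced payoffs are 0, 2, 5, so Row commits to B. Subgame-perfect outcome: (B, Y) with payoffs (5, 0).
Under simultaneous play:
Row's best replies: W→M; X→B; Y→T; Z→B.
Column's best replies: T→X; M→W; B→Y.
Only (M, W) has each player best-responding; Nash payoffs (2, 6).
Column earns 0 sequentially versus 6 at the Nash outcome: worse off.

worse off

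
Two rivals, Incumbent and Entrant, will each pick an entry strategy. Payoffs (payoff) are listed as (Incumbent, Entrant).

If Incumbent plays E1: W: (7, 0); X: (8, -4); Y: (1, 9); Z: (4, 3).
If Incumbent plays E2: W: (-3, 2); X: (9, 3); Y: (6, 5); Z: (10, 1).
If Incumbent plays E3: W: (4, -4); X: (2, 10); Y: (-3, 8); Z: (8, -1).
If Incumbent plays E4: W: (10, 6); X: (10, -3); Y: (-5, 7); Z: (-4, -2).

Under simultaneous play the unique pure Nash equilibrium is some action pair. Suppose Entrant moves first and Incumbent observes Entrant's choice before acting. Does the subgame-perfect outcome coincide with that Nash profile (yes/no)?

Backward induction with Entrant moving first.
- W: Incumbent compares 7, -3, 4, 10 and picks E4; Entrant would get 6.
- X: Incumbent compares 8, 9, 2, 10 and picks E4; Entrant would get -3.
- Y: Incumbent compares 1, 6, -3, -5 and picks E2; Entrant would get 5.
- Z: Incumbent compares 4, 10, 8, -4 and picks E2; Entrant would get 1.
Among 6, -3, 5, 1, the best is 6 at W. Subgame-perfect outcome: (E4, W) with payoffs (10, 6).
Now find the simultaneous Nash equilibrium.
Incumbent's best replies: W→E4; X→E4; Y→E2; Z→E2.
Entrant's best replies: E1→Y; E2→Y; E3→X; E4→Y.
Only (E2, Y) has each player best-responding; Nash payoffs (6, 5).
Sequential outcome (E4, W) differs from the Nash profile (E2, Y).

no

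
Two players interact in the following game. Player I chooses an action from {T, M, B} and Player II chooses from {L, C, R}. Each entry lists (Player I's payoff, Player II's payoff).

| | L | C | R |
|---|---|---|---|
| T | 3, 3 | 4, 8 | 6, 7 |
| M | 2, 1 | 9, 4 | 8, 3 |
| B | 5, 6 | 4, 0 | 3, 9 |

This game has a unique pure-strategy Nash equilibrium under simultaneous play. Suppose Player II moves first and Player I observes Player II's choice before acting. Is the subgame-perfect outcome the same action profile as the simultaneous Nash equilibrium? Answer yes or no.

Work backward from Player I's decision.
- L: BR = B, leader payoff 6.
- C: BR = M, leader payoff 4.
- R: BR = M, leader payoff 3.
Maximizing over 6, 4, 3, Player II chooses L. Subgame-perfect outcome: (B, L) with payoffs (5, 6).
Under simultaneous play:
Player I's best replies: L→B; C→M; R→M.
Player II's best replies: T→C; M→C; B→R.
The unique mutual best reply is (M, C), giving (9, 4).
Sequential outcome (B, L) differs from the Nash profile (M, C).

no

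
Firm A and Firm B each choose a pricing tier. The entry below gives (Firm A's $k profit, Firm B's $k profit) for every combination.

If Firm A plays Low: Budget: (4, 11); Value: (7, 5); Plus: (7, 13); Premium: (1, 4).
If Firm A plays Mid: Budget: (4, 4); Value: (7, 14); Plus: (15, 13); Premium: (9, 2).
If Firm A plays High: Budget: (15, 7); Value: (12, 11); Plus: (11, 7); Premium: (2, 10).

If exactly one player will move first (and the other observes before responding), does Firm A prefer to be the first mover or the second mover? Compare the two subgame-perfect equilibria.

If Firm A leads: Firm B's best replies are Low→Plus, Mid→Value, High→Value; Firm A's induced payoffs 7, 7, 12; outcome (High, Value), payoffs (12, 11).
If Firm B leads: Firm A's best replies are Budget→High, Value→High, Plus→Mid, Premium→Mid; Firm B's induced payoffs 7, 11, 13, 2; outcome (Mid, Plus), payoffs (15, 13).
Firm A gets 12 moving first and 15 moving second, so Firm A prefers to move second.

second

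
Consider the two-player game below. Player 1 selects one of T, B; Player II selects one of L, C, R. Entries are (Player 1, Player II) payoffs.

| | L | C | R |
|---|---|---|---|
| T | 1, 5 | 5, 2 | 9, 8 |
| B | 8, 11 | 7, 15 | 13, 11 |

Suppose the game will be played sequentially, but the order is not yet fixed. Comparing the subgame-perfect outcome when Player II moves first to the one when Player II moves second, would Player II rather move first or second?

first

If Player 1 leads: Player II's best replies are T→R, B→C; Player 1's induced payoffs 9, 7; outcome (T, R), payoffs (9, 8).
If Player II leads: Player 1's best replies are L→B, C→B, R→B; Player II's induced payoffs 11, 15, 11; outcome (B, C), payoffs (7, 15).
Player II gets 15 moving first and 8 moving second, so Player II prefers to move first.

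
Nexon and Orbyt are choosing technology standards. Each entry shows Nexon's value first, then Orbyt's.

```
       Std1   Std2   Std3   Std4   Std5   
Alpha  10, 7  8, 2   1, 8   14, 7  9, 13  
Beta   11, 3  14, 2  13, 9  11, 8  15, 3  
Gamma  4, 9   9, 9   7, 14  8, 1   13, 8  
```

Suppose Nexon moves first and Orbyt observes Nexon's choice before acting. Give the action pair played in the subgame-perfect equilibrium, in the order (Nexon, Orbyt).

Orbyt best-responds to each possible Nexon move:
- Alpha: BR = Std5, leader payoff 9.
- Beta: BR = Std3, leader payoff 13.
- Gamma: BR = Std3, leader payoff 7.
Among 9, 13, 7, the best is 13 at Beta. Subgame-perfect outcome: (Beta, Std3) with payoffs (13, 9).

(Beta, Std3)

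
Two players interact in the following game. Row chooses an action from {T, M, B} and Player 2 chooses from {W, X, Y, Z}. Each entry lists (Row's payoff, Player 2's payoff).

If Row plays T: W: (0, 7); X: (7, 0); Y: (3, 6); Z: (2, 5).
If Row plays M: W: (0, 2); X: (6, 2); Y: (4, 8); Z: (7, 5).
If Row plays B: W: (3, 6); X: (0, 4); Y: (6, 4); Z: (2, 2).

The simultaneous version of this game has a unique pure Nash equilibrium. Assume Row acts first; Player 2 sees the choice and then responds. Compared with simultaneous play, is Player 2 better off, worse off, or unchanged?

Solve by backward induction (Row leads).
- T → Player 2 plays W (best of 7, 0, 6, 5); Row gets 0.
- M → Player 2 plays Y (best of 2, 2, 8, 5); Row gets 4.
- B → Player 2 plays W (best of 6, 4, 4, 2); Row gets 3.
Maximizing over 0, 4, 3, Row chooses M. Subgame-perfect outcome: (M, Y) with payoffs (4, 8).
Now find the simultaneous Nash equilibrium.
Row's best replies: W→B; X→T; Y→B; Z→M.
Player 2's best replies: T→W; M→Y; B→W.
Only (B, W) has each player best-responding; Nash payoffs (3, 6).
Player 2 earns 8 sequentially versus 6 at the Nash outcome: better off.

better off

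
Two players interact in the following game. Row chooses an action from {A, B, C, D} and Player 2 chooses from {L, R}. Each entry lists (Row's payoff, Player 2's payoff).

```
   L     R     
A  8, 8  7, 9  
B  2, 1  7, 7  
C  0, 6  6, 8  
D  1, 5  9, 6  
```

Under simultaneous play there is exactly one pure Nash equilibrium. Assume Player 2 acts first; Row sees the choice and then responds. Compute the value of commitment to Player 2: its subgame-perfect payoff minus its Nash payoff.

Backward induction with Player 2 moving first.
- L: BR = A, leader payoff 8.
- R: BR = D, leader payoff 6.
Player 2's induced payoffs are 8, 6, so Player 2 commits to L. Subgame-perfect outcome: (A, L) with payoffs (8, 8).
For the simultaneous game, intersect best replies.
Row's best replies: L→A; R→D.
Player 2's best replies: A→R; B→R; C→R; D→R.
Only (D, R) has each player best-responding; Nash payoffs (9, 6).
Player 2's commitment gain: 8 − 6 = 2.

2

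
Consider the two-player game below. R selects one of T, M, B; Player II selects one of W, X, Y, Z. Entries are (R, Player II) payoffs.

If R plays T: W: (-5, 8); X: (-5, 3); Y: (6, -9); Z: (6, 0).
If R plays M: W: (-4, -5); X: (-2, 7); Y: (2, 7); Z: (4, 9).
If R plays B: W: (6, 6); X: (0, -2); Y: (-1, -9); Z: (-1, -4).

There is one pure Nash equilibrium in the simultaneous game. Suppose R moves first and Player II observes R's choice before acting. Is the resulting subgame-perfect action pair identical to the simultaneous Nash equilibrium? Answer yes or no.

Work backward from Player II's decision.
- T: Player II compares 8, 3, -9, 0 and picks W; R would get -5.
- M: Player II compares -5, 7, 7, 9 and picks Z; R would get 4.
- B: Player II compares 6, -2, -9, -4 and picks W; R would get 6.
Among -5, 4, 6, the best is 6 at B. Subgame-perfect outcome: (B, W) with payoffs (6, 6).
For the simultaneous game, intersect best replies.
R's best replies: W→B; X→B; Y→T; Z→T.
Player II's best replies: T→W; M→Z; B→W.
Only (B, W) has each player best-responding; Nash payoffs (6, 6).
Sequential outcome (B, W) coincides with the Nash profile (B, W).

yes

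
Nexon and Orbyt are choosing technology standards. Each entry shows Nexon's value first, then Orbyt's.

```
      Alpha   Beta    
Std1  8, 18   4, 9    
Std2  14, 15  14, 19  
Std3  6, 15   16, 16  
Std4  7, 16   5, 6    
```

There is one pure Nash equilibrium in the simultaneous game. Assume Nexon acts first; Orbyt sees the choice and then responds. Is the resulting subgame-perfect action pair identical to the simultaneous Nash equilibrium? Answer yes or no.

yes

Work backward from Orbyt's decision.
- Std1: Orbyt compares 18, 9 and picks Alpha; Nexon would get 8.
- Std2: Orbyt compares 15, 19 and picks Beta; Nexon would get 14.
- Std3: Orbyt compares 15, 16 and picks Beta; Nexon would get 16.
- Std4: Orbyt compares 16, 6 and picks Alpha; Nexon would get 7.
Maximizing over 8, 14, 16, 7, Nexon chooses Std3. Subgame-perfect outcome: (Std3, Beta) with payoffs (16, 16).
Under simultaneous play:
Nexon's best replies: Alpha→Std2; Beta→Std3.
Orbyt's best replies: Std1→Alpha; Std2→Beta; Std3→Beta; Std4→Alpha.
The unique mutual best reply is (Std3, Beta), giving (16, 16).
Sequential outcome (Std3, Beta) coincides with the Nash profile (Std3, Beta).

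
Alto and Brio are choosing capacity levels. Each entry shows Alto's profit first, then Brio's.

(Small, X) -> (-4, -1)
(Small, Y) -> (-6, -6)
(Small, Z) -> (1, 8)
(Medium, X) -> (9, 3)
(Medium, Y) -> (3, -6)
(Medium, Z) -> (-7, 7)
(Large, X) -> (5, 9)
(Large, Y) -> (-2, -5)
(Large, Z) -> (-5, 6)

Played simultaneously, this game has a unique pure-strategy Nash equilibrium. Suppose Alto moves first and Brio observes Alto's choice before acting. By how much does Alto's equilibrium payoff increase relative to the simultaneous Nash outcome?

4

Backward induction with Alto moving first.
- Small: Brio compares -1, -6, 8 and picks Z; Alto would get 1.
- Medium: Brio compares 3, -6, 7 and picks Z; Alto would get -7.
- Large: Brio compares 9, -5, 6 and picks X; Alto would get 5.
Maximizing over 1, -7, 5, Alto chooses Large. Subgame-perfect outcome: (Large, X) with payoffs (5, 9).
Now find the simultaneous Nash equilibrium.
Alto's best replies: X→Medium; Y→Medium; Z→Small.
Brio's best replies: Small→Z; Medium→Z; Large→X.
The unique mutual best reply is (Small, Z), giving (1, 8).
Alto's commitment gain: 5 − 1 = 4.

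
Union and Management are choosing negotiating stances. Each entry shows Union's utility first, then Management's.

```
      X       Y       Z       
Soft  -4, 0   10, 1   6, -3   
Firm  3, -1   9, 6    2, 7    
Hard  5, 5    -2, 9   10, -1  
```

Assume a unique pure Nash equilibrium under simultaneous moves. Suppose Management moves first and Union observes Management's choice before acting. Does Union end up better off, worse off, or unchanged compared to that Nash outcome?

Work backward from Union's decision.
- X: Union compares -4, 3, 5 and picks Hard; Management would get 5.
- Y: Union compares 10, 9, -2 and picks Soft; Management would get 1.
- Z: Union compares 6, 2, 10 and picks Hard; Management would get -1.
Among 5, 1, -1, the best is 5 at X. Subgame-perfect outcome: (Hard, X) with payoffs (5, 5).
For the simultaneous game, intersect best replies.
Union's best replies: X→Hard; Y→Soft; Z→Hard.
Management's best replies: Soft→Y; Firm→Z; Hard→Y.
Only (Soft, Y) has each player best-responding; Nash payoffs (10, 1).
Union earns 5 sequentially versus 10 at the Nash outcome: worse off.

worse off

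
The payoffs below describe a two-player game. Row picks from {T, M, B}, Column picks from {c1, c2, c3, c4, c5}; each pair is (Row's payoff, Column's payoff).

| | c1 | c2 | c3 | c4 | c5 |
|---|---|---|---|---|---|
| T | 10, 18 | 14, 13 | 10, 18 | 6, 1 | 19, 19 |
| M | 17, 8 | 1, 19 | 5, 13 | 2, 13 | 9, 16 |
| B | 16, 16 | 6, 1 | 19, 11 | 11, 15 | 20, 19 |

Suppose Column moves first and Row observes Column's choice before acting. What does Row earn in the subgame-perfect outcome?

Backward induction with Column moving first.
- c1: BR = M, leader payoff 8.
- c2: BR = T, leader payoff 13.
- c3: BR = B, leader payoff 11.
- c4: BR = B, leader payoff 15.
- c5: BR = B, leader payoff 19.
Among 8, 13, 11, 15, 19, the best is 19 at c5. Subgame-perfect outcome: (B, c5) with payoffs (20, 19).

20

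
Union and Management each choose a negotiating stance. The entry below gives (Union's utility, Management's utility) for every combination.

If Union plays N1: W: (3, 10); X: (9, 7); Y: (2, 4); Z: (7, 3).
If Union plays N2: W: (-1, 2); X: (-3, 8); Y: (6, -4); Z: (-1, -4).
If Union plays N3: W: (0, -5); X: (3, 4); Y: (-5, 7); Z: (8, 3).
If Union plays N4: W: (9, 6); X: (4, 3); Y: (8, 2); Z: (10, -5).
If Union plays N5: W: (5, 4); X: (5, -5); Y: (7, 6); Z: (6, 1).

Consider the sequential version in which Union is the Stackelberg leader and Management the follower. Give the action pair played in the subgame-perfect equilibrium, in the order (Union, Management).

Solve by backward induction (Union leads).
- N1 → Management plays W (best of 10, 7, 4, 3); Union gets 3.
- N2 → Management plays X (best of 2, 8, -4, -4); Union gets -3.
- N3 → Management plays Y (best of -5, 4, 7, 3); Union gets -5.
- N4 → Management plays W (best of 6, 3, 2, -5); Union gets 9.
- N5 → Management plays Y (best of 4, -5, 6, 1); Union gets 7.
Among 3, -3, -5, 9, 7, the best is 9 at N4. Subgame-perfect outcome: (N4, W) with payoffs (9, 6).

(N4, W)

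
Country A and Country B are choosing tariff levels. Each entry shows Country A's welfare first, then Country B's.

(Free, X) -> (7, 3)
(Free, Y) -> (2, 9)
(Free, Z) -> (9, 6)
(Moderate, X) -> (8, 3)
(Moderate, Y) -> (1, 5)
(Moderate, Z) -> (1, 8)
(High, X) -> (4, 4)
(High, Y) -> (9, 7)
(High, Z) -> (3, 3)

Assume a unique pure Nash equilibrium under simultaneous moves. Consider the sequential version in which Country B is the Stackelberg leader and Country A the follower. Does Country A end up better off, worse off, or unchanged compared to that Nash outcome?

unchanged

Solve by backward induction (Country B leads).
- X: BR = Moderate, leader payoff 3.
- Y: BR = High, leader payoff 7.
- Z: BR = Free, leader payoff 6.
Country B's induced payoffs are 3, 7, 6, so Country B commits to Y. Subgame-perfect outcome: (High, Y) with payoffs (9, 7).
For the simultaneous game, intersect best replies.
Country A's best replies: X→Moderate; Y→High; Z→Free.
Country B's best replies: Free→Y; Moderate→Z; High→Y.
The unique mutual best reply is (High, Y), giving (9, 7).
Country A earns 9 sequentially versus 9 at the Nash outcome: unchanged.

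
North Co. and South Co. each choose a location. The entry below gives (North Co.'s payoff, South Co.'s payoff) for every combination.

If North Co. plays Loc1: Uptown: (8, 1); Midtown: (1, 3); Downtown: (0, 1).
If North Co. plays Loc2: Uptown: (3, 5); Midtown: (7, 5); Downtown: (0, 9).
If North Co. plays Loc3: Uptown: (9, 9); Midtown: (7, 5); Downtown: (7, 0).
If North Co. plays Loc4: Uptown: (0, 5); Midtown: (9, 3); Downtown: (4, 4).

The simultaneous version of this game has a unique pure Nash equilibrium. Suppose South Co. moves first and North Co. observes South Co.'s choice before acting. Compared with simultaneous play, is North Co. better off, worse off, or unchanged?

unchanged

North Co. best-responds to each possible South Co. move:
- Uptown: North Co. compares 8, 3, 9, 0 and picks Loc3; South Co. would get 9.
- Midtown: North Co. compares 1, 7, 7, 9 and picks Loc4; South Co. would get 3.
- Downtown: North Co. compares 0, 0, 7, 4 and picks Loc3; South Co. would get 0.
Among 9, 3, 0, the best is 9 at Uptown. Subgame-perfect outcome: (Loc3, Uptown) with payoffs (9, 9).
Under simultaneous play:
North Co.'s best replies: Uptown→Loc3; Midtown→Loc4; Downtown→Loc3.
South Co.'s best replies: Loc1→Midtown; Loc2→Downtown; Loc3→Uptown; Loc4→Uptown.
The unique mutual best reply is (Loc3, Uptown), giving (9, 9).
North Co. earns 9 sequentially versus 9 at the Nash outcome: unchanged.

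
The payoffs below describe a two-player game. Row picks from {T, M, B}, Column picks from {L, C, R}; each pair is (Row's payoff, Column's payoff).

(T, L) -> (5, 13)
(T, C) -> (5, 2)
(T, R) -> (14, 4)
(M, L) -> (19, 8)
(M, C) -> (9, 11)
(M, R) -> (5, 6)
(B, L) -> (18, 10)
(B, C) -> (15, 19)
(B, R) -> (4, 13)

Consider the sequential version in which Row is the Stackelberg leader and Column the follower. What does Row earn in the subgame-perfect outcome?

15

Column best-responds to each possible Row move:
- T: BR = L, leader payoff 5.
- M: BR = C, leader payoff 9.
- B: BR = C, leader payoff 15.
Row's induced payoffs are 5, 9, 15, so Row commits to B. Subgame-perfect outcome: (B, C) with payoffs (15, 19).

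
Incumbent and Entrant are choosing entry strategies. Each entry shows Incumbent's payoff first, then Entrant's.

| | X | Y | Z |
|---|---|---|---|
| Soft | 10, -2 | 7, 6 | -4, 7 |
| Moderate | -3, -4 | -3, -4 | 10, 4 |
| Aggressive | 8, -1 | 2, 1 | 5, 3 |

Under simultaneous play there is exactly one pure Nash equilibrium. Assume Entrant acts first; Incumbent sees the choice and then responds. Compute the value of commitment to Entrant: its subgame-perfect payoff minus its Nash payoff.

Incumbent best-responds to each possible Entrant move:
- X → Incumbent plays Soft (best of 10, -3, 8); Entrant gets -2.
- Y → Incumbent plays Soft (best of 7, -3, 2); Entrant gets 6.
- Z → Incumbent plays Moderate (best of -4, 10, 5); Entrant gets 4.
Maximizing over -2, 6, 4, Entrant chooses Y. Subgame-perfect outcome: (Soft, Y) with payoffs (7, 6).
Under simultaneous play:
Incumbent's best replies: X→Soft; Y→Soft; Z→Moderate.
Entrant's best replies: Soft→Z; Moderate→Z; Aggressive→Z.
Only (Moderate, Z) has each player best-responding; Nash payoffs (10, 4).
Entrant's commitment gain: 6 − 4 = 2.

2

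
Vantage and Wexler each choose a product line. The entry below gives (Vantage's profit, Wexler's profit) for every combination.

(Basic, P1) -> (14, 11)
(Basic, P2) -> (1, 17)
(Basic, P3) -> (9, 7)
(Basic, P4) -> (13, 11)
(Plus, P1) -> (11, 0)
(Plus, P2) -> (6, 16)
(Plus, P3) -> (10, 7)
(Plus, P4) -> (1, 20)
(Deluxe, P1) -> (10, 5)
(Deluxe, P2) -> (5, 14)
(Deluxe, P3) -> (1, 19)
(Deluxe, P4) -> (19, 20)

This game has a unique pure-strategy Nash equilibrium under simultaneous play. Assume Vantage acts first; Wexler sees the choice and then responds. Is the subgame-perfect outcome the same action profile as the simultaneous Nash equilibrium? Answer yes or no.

yes

Backward induction with Vantage moving first.
- Basic → Wexler plays P2 (best of 11, 17, 7, 11); Vantage gets 1.
- Plus → Wexler plays P4 (best of 0, 16, 7, 20); Vantage gets 1.
- Deluxe → Wexler plays P4 (best of 5, 14, 19, 20); Vantage gets 19.
Among 1, 1, 19, the best is 19 at Deluxe. Subgame-perfect outcome: (Deluxe, P4) with payoffs (19, 20).
Now find the simultaneous Nash equilibrium.
Vantage's best replies: P1→Basic; P2→Plus; P3→Plus; P4→Deluxe.
Wexler's best replies: Basic→P2; Plus→P4; Deluxe→P4.
Only (Deluxe, P4) has each player best-responding; Nash payoffs (19, 20).
Sequential outcome (Deluxe, P4) coincides with the Nash profile (Deluxe, P4).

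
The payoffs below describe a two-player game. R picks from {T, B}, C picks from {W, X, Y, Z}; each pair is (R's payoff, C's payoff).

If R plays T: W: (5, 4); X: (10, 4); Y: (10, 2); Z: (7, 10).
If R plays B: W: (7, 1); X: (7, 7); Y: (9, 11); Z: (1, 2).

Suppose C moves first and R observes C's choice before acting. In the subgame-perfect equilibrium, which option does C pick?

Z

Work backward from R's decision.
- W → R plays B (best of 5, 7); C gets 1.
- X → R plays T (best of 10, 7); C gets 4.
- Y → R plays T (best of 10, 9); C gets 2.
- Z → R plays T (best of 7, 1); C gets 10.
C's induced payoffs are 1, 4, 2, 10, so C commits to Z. Subgame-perfect outcome: (T, Z) with payoffs (7, 10).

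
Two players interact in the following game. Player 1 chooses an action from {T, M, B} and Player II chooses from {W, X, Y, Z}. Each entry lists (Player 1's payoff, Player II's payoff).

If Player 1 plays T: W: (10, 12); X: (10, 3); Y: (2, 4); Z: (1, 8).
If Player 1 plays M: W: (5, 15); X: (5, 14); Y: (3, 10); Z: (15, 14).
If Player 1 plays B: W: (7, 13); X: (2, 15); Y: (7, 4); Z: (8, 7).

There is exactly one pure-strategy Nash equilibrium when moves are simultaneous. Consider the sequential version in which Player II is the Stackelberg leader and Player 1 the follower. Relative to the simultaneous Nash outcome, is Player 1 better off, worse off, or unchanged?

Work backward from Player 1's decision.
- W → Player 1 plays T (best of 10, 5, 7); Player II gets 12.
- X → Player 1 plays T (best of 10, 5, 2); Player II gets 3.
- Y → Player 1 plays B (best of 2, 3, 7); Player II gets 4.
- Z → Player 1 plays M (best of 1, 15, 8); Player II gets 14.
Among 12, 3, 4, 14, the best is 14 at Z. Subgame-perfect outcome: (M, Z) with payoffs (15, 14).
Now find the simultaneous Nash equilibrium.
Player 1's best replies: W→T; X→T; Y→B; Z→M.
Player II's best replies: T→W; M→W; B→X.
Only (T, W) has each player best-responding; Nash payoffs (10, 12).
Player 1 earns 15 sequentially versus 10 at the Nash outcome: better off.

better off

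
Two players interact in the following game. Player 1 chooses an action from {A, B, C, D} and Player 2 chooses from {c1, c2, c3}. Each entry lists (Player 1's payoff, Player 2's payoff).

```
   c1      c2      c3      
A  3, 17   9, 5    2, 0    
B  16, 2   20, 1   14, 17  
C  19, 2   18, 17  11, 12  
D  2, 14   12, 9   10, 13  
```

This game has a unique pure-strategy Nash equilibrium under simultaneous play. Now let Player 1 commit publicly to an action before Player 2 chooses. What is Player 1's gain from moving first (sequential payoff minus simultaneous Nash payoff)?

4

Solve by backward induction (Player 1 leads).
- A: BR = c1, leader payoff 3.
- B: BR = c3, leader payoff 14.
- C: BR = c2, leader payoff 18.
- D: BR = c1, leader payoff 2.
Among 3, 14, 18, 2, the best is 18 at C. Subgame-perfect outcome: (C, c2) with payoffs (18, 17).
For the simultaneous game, intersect best replies.
Player 1's best replies: c1→C; c2→B; c3→B.
Player 2's best replies: A→c1; B→c3; C→c2; D→c1.
The unique mutual best reply is (B, c3), giving (14, 17).
Player 1's commitment gain: 18 − 14 = 4.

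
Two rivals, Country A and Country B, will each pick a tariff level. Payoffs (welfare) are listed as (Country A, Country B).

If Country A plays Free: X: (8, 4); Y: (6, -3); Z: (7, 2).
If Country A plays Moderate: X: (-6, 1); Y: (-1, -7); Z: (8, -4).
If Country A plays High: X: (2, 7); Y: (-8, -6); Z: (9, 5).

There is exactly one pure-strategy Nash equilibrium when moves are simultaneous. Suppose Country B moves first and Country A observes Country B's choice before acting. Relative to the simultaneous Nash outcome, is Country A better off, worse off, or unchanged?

better off

Backward induction with Country B moving first.
- X: Country A compares 8, -6, 2 and picks Free; Country B would get 4.
- Y: Country A compares 6, -1, -8 and picks Free; Country B would get -3.
- Z: Country A compares 7, 8, 9 and picks High; Country B would get 5.
Maximizing over 4, -3, 5, Country B chooses Z. Subgame-perfect outcome: (High, Z) with payoffs (9, 5).
Under simultaneous play:
Country A's best replies: X→Free; Y→Free; Z→High.
Country B's best replies: Free→X; Moderate→X; High→X.
The unique mutual best reply is (Free, X), giving (8, 4).
Country A earns 9 sequentially versus 8 at the Nash outcome: better off.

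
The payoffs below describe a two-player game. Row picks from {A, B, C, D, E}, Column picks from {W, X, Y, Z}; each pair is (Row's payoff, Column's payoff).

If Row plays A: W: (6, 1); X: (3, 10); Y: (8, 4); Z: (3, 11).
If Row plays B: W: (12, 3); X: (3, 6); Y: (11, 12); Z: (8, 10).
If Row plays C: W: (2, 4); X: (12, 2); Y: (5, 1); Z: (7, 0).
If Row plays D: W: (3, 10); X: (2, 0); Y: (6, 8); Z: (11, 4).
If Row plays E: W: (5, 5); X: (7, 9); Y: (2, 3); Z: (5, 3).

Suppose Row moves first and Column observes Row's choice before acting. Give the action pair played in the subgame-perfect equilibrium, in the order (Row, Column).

(B, Y)

Solve by backward induction (Row leads).
- A: BR = Z, leader payoff 3.
- B: BR = Y, leader payoff 11.
- C: BR = W, leader payoff 2.
- D: BR = W, leader payoff 3.
- E: BR = X, leader payoff 7.
Among 3, 11, 2, 3, 7, the best is 11 at B. Subgame-perfect outcome: (B, Y) with payoffs (11, 12).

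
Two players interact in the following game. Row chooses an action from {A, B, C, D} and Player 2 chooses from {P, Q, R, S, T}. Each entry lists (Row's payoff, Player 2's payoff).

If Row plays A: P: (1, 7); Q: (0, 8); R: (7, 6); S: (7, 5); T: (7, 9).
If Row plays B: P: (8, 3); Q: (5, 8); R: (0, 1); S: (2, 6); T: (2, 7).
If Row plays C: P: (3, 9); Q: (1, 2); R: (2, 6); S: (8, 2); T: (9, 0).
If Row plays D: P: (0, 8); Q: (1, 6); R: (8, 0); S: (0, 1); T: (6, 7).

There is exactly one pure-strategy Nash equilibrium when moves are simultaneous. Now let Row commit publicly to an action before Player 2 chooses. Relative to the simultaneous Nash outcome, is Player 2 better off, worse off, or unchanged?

better off

Solve by backward induction (Row leads).
- A: BR = T, leader payoff 7.
- B: BR = Q, leader payoff 5.
- C: BR = P, leader payoff 3.
- D: BR = P, leader payoff 0.
Maximizing over 7, 5, 3, 0, Row chooses A. Subgame-perfect outcome: (A, T) with payoffs (7, 9).
Under simultaneous play:
Row's best replies: P→B; Q→B; R→D; S→C; T→C.
Player 2's best replies: A→T; B→Q; C→P; D→P.
Only (B, Q) has each player best-responding; Nash payoffs (5, 8).
Player 2 earns 9 sequentially versus 8 at the Nash outcome: better off.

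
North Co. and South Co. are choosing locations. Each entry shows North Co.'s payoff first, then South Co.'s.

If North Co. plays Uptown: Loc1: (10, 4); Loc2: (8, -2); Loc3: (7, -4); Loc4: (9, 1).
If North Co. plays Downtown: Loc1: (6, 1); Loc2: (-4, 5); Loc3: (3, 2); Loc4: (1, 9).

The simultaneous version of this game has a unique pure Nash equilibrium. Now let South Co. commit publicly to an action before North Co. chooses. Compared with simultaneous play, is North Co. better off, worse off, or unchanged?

unchanged

Backward induction with South Co. moving first.
- Loc1: BR = Uptown, leader payoff 4.
- Loc2: BR = Uptown, leader payoff -2.
- Loc3: BR = Uptown, leader payoff -4.
- Loc4: BR = Uptown, leader payoff 1.
Maximizing over 4, -2, -4, 1, South Co. chooses Loc1. Subgame-perfect outcome: (Uptown, Loc1) with payoffs (10, 4).
Under simultaneous play:
North Co.'s best replies: Loc1→Uptown; Loc2→Uptown; Loc3→Uptown; Loc4→Uptown.
South Co.'s best replies: Uptown→Loc1; Downtown→Loc4.
The unique mutual best reply is (Uptown, Loc1), giving (10, 4).
North Co. earns 10 sequentially versus 10 at the Nash outcome: unchanged.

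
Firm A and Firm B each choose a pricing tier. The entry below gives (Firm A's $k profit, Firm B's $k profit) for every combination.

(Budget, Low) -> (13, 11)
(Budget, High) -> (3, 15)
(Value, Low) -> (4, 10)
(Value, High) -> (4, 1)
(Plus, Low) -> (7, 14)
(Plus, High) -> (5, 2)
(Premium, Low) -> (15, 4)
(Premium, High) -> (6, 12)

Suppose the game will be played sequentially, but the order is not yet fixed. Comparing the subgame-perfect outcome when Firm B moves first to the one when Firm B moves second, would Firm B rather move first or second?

If Firm A leads: Firm B's best replies are Budget→High, Value→Low, Plus→Low, Premium→High; Firm A's induced payoffs 3, 4, 7, 6; outcome (Plus, Low), payoffs (7, 14).
If Firm B leads: Firm A's best replies are Low→Premium, High→Premium; Firm B's induced payoffs 4, 12; outcome (Premium, High), payoffs (6, 12).
Firm B gets 12 moving first and 14 moving second, so Firm B prefers to move second.

second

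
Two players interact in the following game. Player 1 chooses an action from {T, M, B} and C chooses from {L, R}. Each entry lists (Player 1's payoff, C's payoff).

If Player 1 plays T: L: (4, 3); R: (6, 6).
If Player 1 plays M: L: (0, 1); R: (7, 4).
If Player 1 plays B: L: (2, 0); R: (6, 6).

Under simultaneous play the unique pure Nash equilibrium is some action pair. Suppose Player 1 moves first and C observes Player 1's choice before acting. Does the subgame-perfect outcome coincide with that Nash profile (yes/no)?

Backward induction with Player 1 moving first.
- T: BR = R, leader payoff 6.
- M: BR = R, leader payoff 7.
- B: BR = R, leader payoff 6.
Among 6, 7, 6, the best is 7 at M. Subgame-perfect outcome: (M, R) with payoffs (7, 4).
For the simultaneous game, intersect best replies.
Player 1's best replies: L→T; R→M.
C's best replies: T→R; M→R; B→R.
Only (M, R) has each player best-responding; Nash payoffs (7, 4).
Sequential outcome (M, R) coincides with the Nash profile (M, R).

yes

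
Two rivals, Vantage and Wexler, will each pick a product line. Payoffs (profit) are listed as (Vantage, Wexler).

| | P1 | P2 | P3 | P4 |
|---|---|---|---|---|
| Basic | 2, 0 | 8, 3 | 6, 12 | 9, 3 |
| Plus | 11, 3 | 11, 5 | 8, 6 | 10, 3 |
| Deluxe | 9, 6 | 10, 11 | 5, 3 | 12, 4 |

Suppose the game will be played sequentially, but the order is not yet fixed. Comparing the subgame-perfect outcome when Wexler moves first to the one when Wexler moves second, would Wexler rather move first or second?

second

If Vantage leads: Wexler's best replies are Basic→P3, Plus→P3, Deluxe→P2; Vantage's induced payoffs 6, 8, 10; outcome (Deluxe, P2), payoffs (10, 11).
If Wexler leads: Vantage's best replies are P1→Plus, P2→Plus, P3→Plus, P4→Deluxe; Wexler's induced payoffs 3, 5, 6, 4; outcome (Plus, P3), payoffs (8, 6).
Wexler gets 6 moving first and 11 moving second, so Wexler prefers to move second.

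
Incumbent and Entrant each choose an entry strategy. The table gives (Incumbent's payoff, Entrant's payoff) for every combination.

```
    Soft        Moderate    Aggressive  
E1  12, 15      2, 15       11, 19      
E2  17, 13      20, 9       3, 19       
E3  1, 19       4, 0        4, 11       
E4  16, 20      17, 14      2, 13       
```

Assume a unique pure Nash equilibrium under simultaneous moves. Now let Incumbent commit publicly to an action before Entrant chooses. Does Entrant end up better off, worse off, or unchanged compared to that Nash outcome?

Work backward from Entrant's decision.
- E1: Entrant compares 15, 15, 19 and picks Aggressive; Incumbent would get 11.
- E2: Entrant compares 13, 9, 19 and picks Aggressive; Incumbent would get 3.
- E3: Entrant compares 19, 0, 11 and picks Soft; Incumbent would get 1.
- E4: Entrant compares 20, 14, 13 and picks Soft; Incumbent would get 16.
Maximizing over 11, 3, 1, 16, Incumbent chooses E4. Subgame-perfect outcome: (E4, Soft) with payoffs (16, 20).
Now find the simultaneous Nash equilibrium.
Incumbent's best replies: Soft→E2; Moderate→E2; Aggressive→E1.
Entrant's best replies: E1→Aggressive; E2→Aggressive; E3→Soft; E4→Soft.
The unique mutual best reply is (E1, Aggressive), giving (11, 19).
Entrant earns 20 sequentially versus 19 at the Nash outcome: better off.

better off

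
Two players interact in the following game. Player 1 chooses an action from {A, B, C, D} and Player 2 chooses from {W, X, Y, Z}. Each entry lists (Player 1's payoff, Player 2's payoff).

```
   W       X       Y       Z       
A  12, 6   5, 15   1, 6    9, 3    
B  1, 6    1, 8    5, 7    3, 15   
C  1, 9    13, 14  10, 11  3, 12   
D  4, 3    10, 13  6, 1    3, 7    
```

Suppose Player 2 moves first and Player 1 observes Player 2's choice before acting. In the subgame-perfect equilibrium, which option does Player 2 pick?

X

Backward induction with Player 2 moving first.
- W → Player 1 plays A (best of 12, 1, 1, 4); Player 2 gets 6.
- X → Player 1 plays C (best of 5, 1, 13, 10); Player 2 gets 14.
- Y → Player 1 plays C (best of 1, 5, 10, 6); Player 2 gets 11.
- Z → Player 1 plays A (best of 9, 3, 3, 3); Player 2 gets 3.
Maximizing over 6, 14, 11, 3, Player 2 chooses X. Subgame-perfect outcome: (C, X) with payoffs (13, 14).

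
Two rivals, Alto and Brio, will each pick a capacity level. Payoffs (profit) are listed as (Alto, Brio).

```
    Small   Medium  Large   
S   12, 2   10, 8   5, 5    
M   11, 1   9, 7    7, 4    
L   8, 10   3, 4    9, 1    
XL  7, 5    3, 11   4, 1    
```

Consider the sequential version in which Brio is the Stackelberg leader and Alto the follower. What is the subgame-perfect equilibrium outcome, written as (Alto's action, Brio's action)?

Solve by backward induction (Brio leads).
- Small: Alto compares 12, 11, 8, 7 and picks S; Brio would get 2.
- Medium: Alto compares 10, 9, 3, 3 and picks S; Brio would get 8.
- Large: Alto compares 5, 7, 9, 4 and picks L; Brio would get 1.
Brio's induced payoffs are 2, 8, 1, so Brio commits to Medium. Subgame-perfect outcome: (S, Medium) with payoffs (10, 8).

(S, Medium)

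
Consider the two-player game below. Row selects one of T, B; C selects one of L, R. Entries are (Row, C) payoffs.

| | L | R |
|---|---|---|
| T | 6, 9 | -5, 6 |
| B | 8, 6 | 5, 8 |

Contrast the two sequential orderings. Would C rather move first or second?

If Row leads: C's best replies are T→L, B→R; Row's induced payoffs 6, 5; outcome (T, L), payoffs (6, 9).
If C leads: Row's best replies are L→B, R→B; C's induced payoffs 6, 8; outcome (B, R), payoffs (5, 8).
C gets 8 moving first and 9 moving second, so C prefers to move second.

second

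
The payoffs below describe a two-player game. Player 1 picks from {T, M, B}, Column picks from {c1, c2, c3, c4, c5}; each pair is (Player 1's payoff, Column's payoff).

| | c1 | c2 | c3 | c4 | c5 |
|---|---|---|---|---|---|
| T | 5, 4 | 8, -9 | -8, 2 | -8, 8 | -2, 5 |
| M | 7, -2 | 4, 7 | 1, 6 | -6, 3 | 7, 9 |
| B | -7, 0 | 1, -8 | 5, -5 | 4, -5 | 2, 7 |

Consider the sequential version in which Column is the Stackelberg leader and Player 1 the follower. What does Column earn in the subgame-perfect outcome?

9

Work backward from Player 1's decision.
- c1: BR = M, leader payoff -2.
- c2: BR = T, leader payoff -9.
- c3: BR = B, leader payoff -5.
- c4: BR = B, leader payoff -5.
- c5: BR = M, leader payoff 9.
Maximizing over -2, -9, -5, -5, 9, Column chooses c5. Subgame-perfect outcome: (M, c5) with payoffs (7, 9).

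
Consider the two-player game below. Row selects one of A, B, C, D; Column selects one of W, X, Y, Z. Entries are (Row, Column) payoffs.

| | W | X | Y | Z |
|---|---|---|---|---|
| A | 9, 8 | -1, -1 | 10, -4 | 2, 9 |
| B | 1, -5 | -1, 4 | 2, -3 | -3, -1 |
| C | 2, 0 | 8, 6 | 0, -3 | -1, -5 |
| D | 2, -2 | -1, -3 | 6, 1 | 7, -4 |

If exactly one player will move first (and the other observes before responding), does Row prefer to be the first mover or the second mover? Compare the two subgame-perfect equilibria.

If Row leads: Column's best replies are A→Z, B→X, C→X, D→Y; Row's induced payoffs 2, -1, 8, 6; outcome (C, X), payoffs (8, 6).
If Column leads: Row's best replies are W→A, X→C, Y→A, Z→D; Column's induced payoffs 8, 6, -4, -4; outcome (A, W), payoffs (9, 8).
Row gets 8 moving first and 9 moving second, so Row prefers to move second.

second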